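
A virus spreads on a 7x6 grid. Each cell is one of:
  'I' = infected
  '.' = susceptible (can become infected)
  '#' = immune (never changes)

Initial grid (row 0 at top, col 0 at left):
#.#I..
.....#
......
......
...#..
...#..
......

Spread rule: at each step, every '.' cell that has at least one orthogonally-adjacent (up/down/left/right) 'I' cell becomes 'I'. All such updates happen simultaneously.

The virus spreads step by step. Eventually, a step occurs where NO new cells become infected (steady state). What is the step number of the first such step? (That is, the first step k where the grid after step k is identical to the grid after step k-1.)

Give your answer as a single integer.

Step 0 (initial): 1 infected
Step 1: +2 new -> 3 infected
Step 2: +4 new -> 7 infected
Step 3: +4 new -> 11 infected
Step 4: +6 new -> 17 infected
Step 5: +5 new -> 22 infected
Step 6: +5 new -> 27 infected
Step 7: +5 new -> 32 infected
Step 8: +4 new -> 36 infected
Step 9: +1 new -> 37 infected
Step 10: +0 new -> 37 infected

Answer: 10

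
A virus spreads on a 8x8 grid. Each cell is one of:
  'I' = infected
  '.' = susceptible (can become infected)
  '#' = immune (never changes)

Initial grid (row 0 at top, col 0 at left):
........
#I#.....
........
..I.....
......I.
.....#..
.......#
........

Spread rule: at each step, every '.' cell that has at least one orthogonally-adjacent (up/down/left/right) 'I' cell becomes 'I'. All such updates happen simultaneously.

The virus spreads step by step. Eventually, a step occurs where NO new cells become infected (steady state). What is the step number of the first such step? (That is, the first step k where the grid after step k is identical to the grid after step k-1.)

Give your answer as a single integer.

Answer: 7

Derivation:
Step 0 (initial): 3 infected
Step 1: +10 new -> 13 infected
Step 2: +15 new -> 28 infected
Step 3: +13 new -> 41 infected
Step 4: +12 new -> 53 infected
Step 5: +6 new -> 59 infected
Step 6: +1 new -> 60 infected
Step 7: +0 new -> 60 infected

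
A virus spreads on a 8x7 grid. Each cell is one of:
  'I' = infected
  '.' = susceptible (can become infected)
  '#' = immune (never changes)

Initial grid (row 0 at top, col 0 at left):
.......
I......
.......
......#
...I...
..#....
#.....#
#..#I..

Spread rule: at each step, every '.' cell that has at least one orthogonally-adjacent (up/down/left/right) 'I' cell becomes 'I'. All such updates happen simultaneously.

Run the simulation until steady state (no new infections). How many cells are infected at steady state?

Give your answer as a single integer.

Step 0 (initial): 3 infected
Step 1: +9 new -> 12 infected
Step 2: +13 new -> 25 infected
Step 3: +11 new -> 36 infected
Step 4: +7 new -> 43 infected
Step 5: +4 new -> 47 infected
Step 6: +2 new -> 49 infected
Step 7: +1 new -> 50 infected
Step 8: +0 new -> 50 infected

Answer: 50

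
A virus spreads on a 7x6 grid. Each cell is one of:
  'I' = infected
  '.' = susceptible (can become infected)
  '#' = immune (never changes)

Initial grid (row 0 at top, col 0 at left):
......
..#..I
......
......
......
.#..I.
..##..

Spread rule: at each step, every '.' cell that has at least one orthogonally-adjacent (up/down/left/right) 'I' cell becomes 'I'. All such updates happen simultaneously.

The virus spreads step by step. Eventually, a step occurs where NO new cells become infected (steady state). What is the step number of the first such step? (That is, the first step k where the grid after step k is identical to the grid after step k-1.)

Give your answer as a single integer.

Step 0 (initial): 2 infected
Step 1: +7 new -> 9 infected
Step 2: +9 new -> 18 infected
Step 3: +4 new -> 22 infected
Step 4: +4 new -> 26 infected
Step 5: +4 new -> 30 infected
Step 6: +5 new -> 35 infected
Step 7: +2 new -> 37 infected
Step 8: +1 new -> 38 infected
Step 9: +0 new -> 38 infected

Answer: 9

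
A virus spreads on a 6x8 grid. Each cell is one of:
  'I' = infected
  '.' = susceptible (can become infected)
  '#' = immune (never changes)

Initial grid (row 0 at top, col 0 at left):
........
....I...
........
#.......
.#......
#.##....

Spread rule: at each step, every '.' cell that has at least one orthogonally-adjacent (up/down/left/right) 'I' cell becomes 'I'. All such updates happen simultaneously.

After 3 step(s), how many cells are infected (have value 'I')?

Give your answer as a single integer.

Answer: 21

Derivation:
Step 0 (initial): 1 infected
Step 1: +4 new -> 5 infected
Step 2: +7 new -> 12 infected
Step 3: +9 new -> 21 infected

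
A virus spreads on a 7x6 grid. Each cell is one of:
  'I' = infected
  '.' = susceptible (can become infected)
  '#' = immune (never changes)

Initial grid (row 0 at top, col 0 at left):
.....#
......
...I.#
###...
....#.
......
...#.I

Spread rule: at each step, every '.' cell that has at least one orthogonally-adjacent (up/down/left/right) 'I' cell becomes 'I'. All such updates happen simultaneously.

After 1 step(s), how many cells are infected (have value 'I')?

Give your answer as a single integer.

Step 0 (initial): 2 infected
Step 1: +6 new -> 8 infected

Answer: 8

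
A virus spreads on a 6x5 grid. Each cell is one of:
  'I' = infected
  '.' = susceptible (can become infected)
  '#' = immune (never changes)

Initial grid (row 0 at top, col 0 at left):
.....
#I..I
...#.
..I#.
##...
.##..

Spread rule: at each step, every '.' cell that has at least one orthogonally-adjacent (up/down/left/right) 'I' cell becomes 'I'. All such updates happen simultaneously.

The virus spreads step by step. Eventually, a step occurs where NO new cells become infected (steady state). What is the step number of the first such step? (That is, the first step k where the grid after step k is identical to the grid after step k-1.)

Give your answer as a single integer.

Step 0 (initial): 3 infected
Step 1: +9 new -> 12 infected
Step 2: +7 new -> 19 infected
Step 3: +2 new -> 21 infected
Step 4: +1 new -> 22 infected
Step 5: +0 new -> 22 infected

Answer: 5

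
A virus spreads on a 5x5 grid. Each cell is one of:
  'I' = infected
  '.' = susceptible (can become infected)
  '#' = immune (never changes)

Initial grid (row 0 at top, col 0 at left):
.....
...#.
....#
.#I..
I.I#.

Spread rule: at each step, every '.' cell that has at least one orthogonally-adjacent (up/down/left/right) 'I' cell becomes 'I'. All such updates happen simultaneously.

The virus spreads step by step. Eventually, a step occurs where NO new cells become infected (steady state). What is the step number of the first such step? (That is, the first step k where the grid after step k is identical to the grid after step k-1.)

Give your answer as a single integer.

Step 0 (initial): 3 infected
Step 1: +4 new -> 7 infected
Step 2: +5 new -> 12 infected
Step 3: +4 new -> 16 infected
Step 4: +3 new -> 19 infected
Step 5: +1 new -> 20 infected
Step 6: +1 new -> 21 infected
Step 7: +0 new -> 21 infected

Answer: 7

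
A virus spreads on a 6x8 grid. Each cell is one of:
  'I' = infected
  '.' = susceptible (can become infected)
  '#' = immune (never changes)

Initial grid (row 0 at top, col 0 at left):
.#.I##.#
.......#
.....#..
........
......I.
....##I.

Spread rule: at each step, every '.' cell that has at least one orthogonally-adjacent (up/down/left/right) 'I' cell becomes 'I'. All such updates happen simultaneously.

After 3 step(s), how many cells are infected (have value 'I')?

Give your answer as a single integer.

Step 0 (initial): 3 infected
Step 1: +6 new -> 9 infected
Step 2: +7 new -> 16 infected
Step 3: +9 new -> 25 infected

Answer: 25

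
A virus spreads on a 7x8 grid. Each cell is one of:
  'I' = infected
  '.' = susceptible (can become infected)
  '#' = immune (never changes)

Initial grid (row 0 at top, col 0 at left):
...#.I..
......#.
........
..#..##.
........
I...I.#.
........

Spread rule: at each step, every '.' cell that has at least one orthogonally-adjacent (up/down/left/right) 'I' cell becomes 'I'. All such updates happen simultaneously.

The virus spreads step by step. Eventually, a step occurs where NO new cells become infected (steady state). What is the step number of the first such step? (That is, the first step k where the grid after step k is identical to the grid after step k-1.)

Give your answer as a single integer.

Answer: 7

Derivation:
Step 0 (initial): 3 infected
Step 1: +10 new -> 13 infected
Step 2: +12 new -> 25 infected
Step 3: +11 new -> 36 infected
Step 4: +7 new -> 43 infected
Step 5: +6 new -> 49 infected
Step 6: +1 new -> 50 infected
Step 7: +0 new -> 50 infected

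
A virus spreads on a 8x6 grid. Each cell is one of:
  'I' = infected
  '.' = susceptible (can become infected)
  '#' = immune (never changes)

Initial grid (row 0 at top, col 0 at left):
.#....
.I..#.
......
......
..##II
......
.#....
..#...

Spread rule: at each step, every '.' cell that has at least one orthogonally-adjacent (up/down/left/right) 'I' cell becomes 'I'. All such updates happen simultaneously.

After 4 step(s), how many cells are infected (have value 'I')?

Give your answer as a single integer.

Answer: 38

Derivation:
Step 0 (initial): 3 infected
Step 1: +7 new -> 10 infected
Step 2: +12 new -> 22 infected
Step 3: +10 new -> 32 infected
Step 4: +6 new -> 38 infected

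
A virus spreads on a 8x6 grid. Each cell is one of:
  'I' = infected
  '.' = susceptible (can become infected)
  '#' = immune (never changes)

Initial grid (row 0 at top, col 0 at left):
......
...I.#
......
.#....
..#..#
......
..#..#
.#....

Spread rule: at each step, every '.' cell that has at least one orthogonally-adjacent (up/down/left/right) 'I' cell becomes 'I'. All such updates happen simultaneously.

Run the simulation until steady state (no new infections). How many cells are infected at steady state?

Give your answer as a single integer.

Answer: 41

Derivation:
Step 0 (initial): 1 infected
Step 1: +4 new -> 5 infected
Step 2: +6 new -> 11 infected
Step 3: +8 new -> 19 infected
Step 4: +5 new -> 24 infected
Step 5: +4 new -> 28 infected
Step 6: +5 new -> 33 infected
Step 7: +5 new -> 38 infected
Step 8: +2 new -> 40 infected
Step 9: +1 new -> 41 infected
Step 10: +0 new -> 41 infected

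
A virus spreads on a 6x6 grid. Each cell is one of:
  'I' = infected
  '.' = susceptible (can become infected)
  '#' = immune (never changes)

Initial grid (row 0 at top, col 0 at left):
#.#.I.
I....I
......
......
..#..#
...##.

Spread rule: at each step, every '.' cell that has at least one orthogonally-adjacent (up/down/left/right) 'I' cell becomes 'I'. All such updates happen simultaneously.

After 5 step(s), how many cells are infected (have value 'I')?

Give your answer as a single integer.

Answer: 28

Derivation:
Step 0 (initial): 3 infected
Step 1: +6 new -> 9 infected
Step 2: +7 new -> 16 infected
Step 3: +5 new -> 21 infected
Step 4: +5 new -> 26 infected
Step 5: +2 new -> 28 infected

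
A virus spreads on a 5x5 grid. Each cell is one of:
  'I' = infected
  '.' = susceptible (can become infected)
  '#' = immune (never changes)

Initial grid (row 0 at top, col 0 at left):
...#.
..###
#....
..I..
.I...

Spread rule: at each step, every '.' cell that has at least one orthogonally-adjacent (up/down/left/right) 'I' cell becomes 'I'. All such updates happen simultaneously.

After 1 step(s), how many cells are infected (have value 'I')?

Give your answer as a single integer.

Step 0 (initial): 2 infected
Step 1: +5 new -> 7 infected

Answer: 7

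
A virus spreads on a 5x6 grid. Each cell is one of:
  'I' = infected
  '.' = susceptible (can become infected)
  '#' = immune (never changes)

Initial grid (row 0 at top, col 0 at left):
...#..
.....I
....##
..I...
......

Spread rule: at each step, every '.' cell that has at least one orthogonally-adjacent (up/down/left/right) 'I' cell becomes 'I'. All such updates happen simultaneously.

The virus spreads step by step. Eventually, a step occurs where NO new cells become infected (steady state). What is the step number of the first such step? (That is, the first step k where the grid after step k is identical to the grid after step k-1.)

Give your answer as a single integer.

Answer: 6

Derivation:
Step 0 (initial): 2 infected
Step 1: +6 new -> 8 infected
Step 2: +9 new -> 17 infected
Step 3: +6 new -> 23 infected
Step 4: +3 new -> 26 infected
Step 5: +1 new -> 27 infected
Step 6: +0 new -> 27 infected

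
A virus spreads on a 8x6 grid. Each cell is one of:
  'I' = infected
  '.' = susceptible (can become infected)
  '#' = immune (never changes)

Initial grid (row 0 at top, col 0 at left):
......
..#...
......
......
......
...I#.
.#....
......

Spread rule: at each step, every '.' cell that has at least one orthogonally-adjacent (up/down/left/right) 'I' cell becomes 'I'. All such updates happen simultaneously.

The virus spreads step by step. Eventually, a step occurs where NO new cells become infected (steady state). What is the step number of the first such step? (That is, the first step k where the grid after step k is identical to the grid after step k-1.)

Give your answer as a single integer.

Answer: 9

Derivation:
Step 0 (initial): 1 infected
Step 1: +3 new -> 4 infected
Step 2: +7 new -> 11 infected
Step 3: +9 new -> 20 infected
Step 4: +10 new -> 30 infected
Step 5: +6 new -> 36 infected
Step 6: +5 new -> 41 infected
Step 7: +3 new -> 44 infected
Step 8: +1 new -> 45 infected
Step 9: +0 new -> 45 infected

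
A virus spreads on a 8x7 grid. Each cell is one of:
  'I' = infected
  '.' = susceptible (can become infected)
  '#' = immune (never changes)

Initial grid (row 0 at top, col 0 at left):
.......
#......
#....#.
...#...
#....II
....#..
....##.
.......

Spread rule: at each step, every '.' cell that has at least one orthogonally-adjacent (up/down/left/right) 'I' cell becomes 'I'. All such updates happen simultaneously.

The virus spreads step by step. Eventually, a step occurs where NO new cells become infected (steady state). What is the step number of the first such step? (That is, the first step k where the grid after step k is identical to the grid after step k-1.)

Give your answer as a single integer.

Step 0 (initial): 2 infected
Step 1: +5 new -> 7 infected
Step 2: +4 new -> 11 infected
Step 3: +5 new -> 16 infected
Step 4: +9 new -> 25 infected
Step 5: +9 new -> 34 infected
Step 6: +7 new -> 41 infected
Step 7: +4 new -> 45 infected
Step 8: +2 new -> 47 infected
Step 9: +1 new -> 48 infected
Step 10: +0 new -> 48 infected

Answer: 10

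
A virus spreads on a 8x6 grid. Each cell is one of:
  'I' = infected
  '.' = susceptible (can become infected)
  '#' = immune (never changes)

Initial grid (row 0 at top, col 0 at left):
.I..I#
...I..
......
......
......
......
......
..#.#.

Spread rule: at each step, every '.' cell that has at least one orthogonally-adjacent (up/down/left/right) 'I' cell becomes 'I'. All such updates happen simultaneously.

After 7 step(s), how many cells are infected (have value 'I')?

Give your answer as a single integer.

Answer: 43

Derivation:
Step 0 (initial): 3 infected
Step 1: +7 new -> 10 infected
Step 2: +6 new -> 16 infected
Step 3: +6 new -> 22 infected
Step 4: +6 new -> 28 infected
Step 5: +6 new -> 34 infected
Step 6: +6 new -> 40 infected
Step 7: +3 new -> 43 infected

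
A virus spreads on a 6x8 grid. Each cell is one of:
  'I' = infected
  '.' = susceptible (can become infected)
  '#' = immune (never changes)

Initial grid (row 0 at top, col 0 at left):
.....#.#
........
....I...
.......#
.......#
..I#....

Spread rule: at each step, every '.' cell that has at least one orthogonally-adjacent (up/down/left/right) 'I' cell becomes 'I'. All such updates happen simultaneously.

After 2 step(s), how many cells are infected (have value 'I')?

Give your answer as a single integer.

Step 0 (initial): 2 infected
Step 1: +6 new -> 8 infected
Step 2: +12 new -> 20 infected

Answer: 20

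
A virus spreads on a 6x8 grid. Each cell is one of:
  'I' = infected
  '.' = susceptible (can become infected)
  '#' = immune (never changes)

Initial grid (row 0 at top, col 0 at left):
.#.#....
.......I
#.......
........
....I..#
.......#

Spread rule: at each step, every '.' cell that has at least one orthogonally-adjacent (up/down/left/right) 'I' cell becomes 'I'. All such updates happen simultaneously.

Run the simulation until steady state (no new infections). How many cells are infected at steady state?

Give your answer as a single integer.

Step 0 (initial): 2 infected
Step 1: +7 new -> 9 infected
Step 2: +11 new -> 20 infected
Step 3: +9 new -> 29 infected
Step 4: +6 new -> 35 infected
Step 5: +4 new -> 39 infected
Step 6: +2 new -> 41 infected
Step 7: +1 new -> 42 infected
Step 8: +1 new -> 43 infected
Step 9: +0 new -> 43 infected

Answer: 43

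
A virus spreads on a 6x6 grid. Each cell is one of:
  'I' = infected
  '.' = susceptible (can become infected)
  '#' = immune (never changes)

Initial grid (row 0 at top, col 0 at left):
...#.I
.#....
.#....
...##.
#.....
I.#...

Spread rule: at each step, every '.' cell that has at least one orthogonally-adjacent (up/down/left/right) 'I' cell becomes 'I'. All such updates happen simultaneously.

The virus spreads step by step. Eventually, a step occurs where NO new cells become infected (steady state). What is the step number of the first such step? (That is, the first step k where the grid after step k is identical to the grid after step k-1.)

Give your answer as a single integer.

Answer: 8

Derivation:
Step 0 (initial): 2 infected
Step 1: +3 new -> 5 infected
Step 2: +3 new -> 8 infected
Step 3: +5 new -> 13 infected
Step 4: +6 new -> 19 infected
Step 5: +6 new -> 25 infected
Step 6: +3 new -> 28 infected
Step 7: +1 new -> 29 infected
Step 8: +0 new -> 29 infected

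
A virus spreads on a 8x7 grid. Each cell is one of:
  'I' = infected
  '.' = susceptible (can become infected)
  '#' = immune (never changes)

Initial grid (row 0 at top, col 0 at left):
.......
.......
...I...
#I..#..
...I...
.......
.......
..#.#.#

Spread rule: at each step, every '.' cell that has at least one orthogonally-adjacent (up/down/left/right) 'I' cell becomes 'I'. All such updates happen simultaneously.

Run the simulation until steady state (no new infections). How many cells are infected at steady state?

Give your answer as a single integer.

Answer: 51

Derivation:
Step 0 (initial): 3 infected
Step 1: +10 new -> 13 infected
Step 2: +12 new -> 25 infected
Step 3: +14 new -> 39 infected
Step 4: +8 new -> 47 infected
Step 5: +4 new -> 51 infected
Step 6: +0 new -> 51 infected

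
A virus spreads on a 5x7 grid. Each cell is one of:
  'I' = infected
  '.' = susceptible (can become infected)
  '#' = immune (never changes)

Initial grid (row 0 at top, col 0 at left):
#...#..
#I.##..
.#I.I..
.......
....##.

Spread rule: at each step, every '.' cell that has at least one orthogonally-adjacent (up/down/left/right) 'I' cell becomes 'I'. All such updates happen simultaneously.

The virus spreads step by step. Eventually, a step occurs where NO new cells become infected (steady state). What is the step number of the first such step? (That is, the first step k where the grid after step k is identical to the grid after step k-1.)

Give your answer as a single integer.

Answer: 5

Derivation:
Step 0 (initial): 3 infected
Step 1: +6 new -> 9 infected
Step 2: +7 new -> 16 infected
Step 3: +7 new -> 23 infected
Step 4: +4 new -> 27 infected
Step 5: +0 new -> 27 infected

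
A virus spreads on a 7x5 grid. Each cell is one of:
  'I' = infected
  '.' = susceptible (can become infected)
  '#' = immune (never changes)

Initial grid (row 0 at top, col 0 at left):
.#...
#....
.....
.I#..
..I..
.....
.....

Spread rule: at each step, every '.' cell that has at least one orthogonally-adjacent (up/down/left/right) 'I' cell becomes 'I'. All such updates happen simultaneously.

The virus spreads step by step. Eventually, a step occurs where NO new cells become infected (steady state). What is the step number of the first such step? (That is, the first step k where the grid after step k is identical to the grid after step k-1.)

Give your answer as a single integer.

Answer: 7

Derivation:
Step 0 (initial): 2 infected
Step 1: +5 new -> 7 infected
Step 2: +9 new -> 16 infected
Step 3: +7 new -> 23 infected
Step 4: +5 new -> 28 infected
Step 5: +2 new -> 30 infected
Step 6: +1 new -> 31 infected
Step 7: +0 new -> 31 infected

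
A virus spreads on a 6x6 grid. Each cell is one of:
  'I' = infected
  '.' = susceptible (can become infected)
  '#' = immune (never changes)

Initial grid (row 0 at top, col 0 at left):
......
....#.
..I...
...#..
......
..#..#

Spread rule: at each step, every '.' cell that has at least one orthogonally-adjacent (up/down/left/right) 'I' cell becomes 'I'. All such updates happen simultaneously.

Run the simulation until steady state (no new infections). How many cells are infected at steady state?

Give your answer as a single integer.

Step 0 (initial): 1 infected
Step 1: +4 new -> 5 infected
Step 2: +7 new -> 12 infected
Step 3: +8 new -> 20 infected
Step 4: +8 new -> 28 infected
Step 5: +4 new -> 32 infected
Step 6: +0 new -> 32 infected

Answer: 32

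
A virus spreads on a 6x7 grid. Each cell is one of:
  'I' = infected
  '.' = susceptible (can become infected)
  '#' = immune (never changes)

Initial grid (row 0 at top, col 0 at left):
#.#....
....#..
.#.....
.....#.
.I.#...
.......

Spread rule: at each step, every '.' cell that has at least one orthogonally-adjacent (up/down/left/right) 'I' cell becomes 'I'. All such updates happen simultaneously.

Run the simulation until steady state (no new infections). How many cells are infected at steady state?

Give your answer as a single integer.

Answer: 36

Derivation:
Step 0 (initial): 1 infected
Step 1: +4 new -> 5 infected
Step 2: +4 new -> 9 infected
Step 3: +4 new -> 13 infected
Step 4: +5 new -> 18 infected
Step 5: +5 new -> 23 infected
Step 6: +5 new -> 28 infected
Step 7: +4 new -> 32 infected
Step 8: +3 new -> 35 infected
Step 9: +1 new -> 36 infected
Step 10: +0 new -> 36 infected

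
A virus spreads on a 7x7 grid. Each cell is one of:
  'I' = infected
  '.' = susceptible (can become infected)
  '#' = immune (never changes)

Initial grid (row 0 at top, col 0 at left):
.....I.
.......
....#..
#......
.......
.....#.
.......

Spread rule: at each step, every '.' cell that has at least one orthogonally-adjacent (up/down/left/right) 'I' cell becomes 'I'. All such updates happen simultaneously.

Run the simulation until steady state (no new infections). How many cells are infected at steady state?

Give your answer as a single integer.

Step 0 (initial): 1 infected
Step 1: +3 new -> 4 infected
Step 2: +4 new -> 8 infected
Step 3: +4 new -> 12 infected
Step 4: +6 new -> 18 infected
Step 5: +6 new -> 24 infected
Step 6: +6 new -> 30 infected
Step 7: +6 new -> 36 infected
Step 8: +4 new -> 40 infected
Step 9: +3 new -> 43 infected
Step 10: +2 new -> 45 infected
Step 11: +1 new -> 46 infected
Step 12: +0 new -> 46 infected

Answer: 46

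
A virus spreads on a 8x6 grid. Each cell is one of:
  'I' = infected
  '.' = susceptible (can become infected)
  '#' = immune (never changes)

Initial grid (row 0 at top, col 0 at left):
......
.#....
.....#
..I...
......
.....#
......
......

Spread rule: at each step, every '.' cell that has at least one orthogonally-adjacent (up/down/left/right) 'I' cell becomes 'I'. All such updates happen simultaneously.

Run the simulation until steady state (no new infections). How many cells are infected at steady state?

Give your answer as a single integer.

Step 0 (initial): 1 infected
Step 1: +4 new -> 5 infected
Step 2: +8 new -> 13 infected
Step 3: +10 new -> 23 infected
Step 4: +10 new -> 33 infected
Step 5: +7 new -> 40 infected
Step 6: +4 new -> 44 infected
Step 7: +1 new -> 45 infected
Step 8: +0 new -> 45 infected

Answer: 45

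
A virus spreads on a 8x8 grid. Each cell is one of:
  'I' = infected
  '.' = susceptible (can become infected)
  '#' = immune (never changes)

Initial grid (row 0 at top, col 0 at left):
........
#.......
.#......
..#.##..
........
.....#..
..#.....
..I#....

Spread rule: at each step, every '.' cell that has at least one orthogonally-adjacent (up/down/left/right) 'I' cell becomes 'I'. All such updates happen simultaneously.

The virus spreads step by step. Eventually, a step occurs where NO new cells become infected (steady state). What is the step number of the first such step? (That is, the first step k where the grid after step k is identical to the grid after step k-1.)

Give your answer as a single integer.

Answer: 15

Derivation:
Step 0 (initial): 1 infected
Step 1: +1 new -> 2 infected
Step 2: +2 new -> 4 infected
Step 3: +2 new -> 6 infected
Step 4: +3 new -> 9 infected
Step 5: +4 new -> 13 infected
Step 6: +4 new -> 17 infected
Step 7: +4 new -> 21 infected
Step 8: +4 new -> 25 infected
Step 9: +6 new -> 31 infected
Step 10: +9 new -> 40 infected
Step 11: +8 new -> 48 infected
Step 12: +4 new -> 52 infected
Step 13: +3 new -> 55 infected
Step 14: +1 new -> 56 infected
Step 15: +0 new -> 56 infected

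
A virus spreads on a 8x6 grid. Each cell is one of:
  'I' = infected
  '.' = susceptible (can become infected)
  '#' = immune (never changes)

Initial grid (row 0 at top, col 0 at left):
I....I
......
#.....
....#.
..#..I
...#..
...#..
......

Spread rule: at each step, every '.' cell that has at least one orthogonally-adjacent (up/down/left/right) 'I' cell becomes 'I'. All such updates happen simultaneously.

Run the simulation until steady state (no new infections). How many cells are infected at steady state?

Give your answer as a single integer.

Step 0 (initial): 3 infected
Step 1: +7 new -> 10 infected
Step 2: +8 new -> 18 infected
Step 3: +7 new -> 25 infected
Step 4: +5 new -> 30 infected
Step 5: +3 new -> 33 infected
Step 6: +3 new -> 36 infected
Step 7: +5 new -> 41 infected
Step 8: +2 new -> 43 infected
Step 9: +0 new -> 43 infected

Answer: 43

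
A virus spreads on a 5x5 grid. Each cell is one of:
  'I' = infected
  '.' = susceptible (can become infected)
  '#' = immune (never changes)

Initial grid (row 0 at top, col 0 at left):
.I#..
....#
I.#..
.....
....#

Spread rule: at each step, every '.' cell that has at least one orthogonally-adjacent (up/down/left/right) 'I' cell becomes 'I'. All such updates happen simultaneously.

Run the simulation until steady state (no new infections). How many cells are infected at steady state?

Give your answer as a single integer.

Answer: 21

Derivation:
Step 0 (initial): 2 infected
Step 1: +5 new -> 7 infected
Step 2: +3 new -> 10 infected
Step 3: +3 new -> 13 infected
Step 4: +4 new -> 17 infected
Step 5: +4 new -> 21 infected
Step 6: +0 new -> 21 infected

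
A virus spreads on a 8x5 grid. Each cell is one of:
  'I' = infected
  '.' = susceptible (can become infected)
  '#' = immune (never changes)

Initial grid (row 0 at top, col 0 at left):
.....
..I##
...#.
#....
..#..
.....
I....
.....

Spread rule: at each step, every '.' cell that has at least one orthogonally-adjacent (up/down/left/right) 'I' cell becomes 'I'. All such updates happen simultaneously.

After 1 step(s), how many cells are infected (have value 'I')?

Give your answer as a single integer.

Step 0 (initial): 2 infected
Step 1: +6 new -> 8 infected

Answer: 8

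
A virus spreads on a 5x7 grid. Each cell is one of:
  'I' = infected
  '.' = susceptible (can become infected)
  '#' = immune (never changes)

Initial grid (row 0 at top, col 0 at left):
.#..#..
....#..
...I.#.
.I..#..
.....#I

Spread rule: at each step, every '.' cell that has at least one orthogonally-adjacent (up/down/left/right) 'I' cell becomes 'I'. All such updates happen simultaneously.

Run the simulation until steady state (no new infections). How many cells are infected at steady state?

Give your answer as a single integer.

Step 0 (initial): 3 infected
Step 1: +9 new -> 12 infected
Step 2: +9 new -> 21 infected
Step 3: +4 new -> 25 infected
Step 4: +3 new -> 28 infected
Step 5: +1 new -> 29 infected
Step 6: +0 new -> 29 infected

Answer: 29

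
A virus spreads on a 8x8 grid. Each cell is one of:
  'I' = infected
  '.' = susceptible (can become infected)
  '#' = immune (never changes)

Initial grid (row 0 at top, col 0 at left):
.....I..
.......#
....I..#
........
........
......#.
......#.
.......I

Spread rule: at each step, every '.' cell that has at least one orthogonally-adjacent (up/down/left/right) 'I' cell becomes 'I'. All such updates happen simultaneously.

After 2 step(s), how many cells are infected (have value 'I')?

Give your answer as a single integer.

Step 0 (initial): 3 infected
Step 1: +9 new -> 12 infected
Step 2: +11 new -> 23 infected

Answer: 23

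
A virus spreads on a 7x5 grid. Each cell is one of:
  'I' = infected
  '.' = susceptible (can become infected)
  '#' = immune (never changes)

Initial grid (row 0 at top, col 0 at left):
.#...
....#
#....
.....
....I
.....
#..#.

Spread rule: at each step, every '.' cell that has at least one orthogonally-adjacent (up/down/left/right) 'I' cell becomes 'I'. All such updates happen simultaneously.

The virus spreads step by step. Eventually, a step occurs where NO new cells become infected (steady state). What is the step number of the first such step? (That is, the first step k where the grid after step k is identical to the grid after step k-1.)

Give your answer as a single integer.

Answer: 9

Derivation:
Step 0 (initial): 1 infected
Step 1: +3 new -> 4 infected
Step 2: +5 new -> 9 infected
Step 3: +4 new -> 13 infected
Step 4: +6 new -> 19 infected
Step 5: +6 new -> 25 infected
Step 6: +3 new -> 28 infected
Step 7: +1 new -> 29 infected
Step 8: +1 new -> 30 infected
Step 9: +0 new -> 30 infected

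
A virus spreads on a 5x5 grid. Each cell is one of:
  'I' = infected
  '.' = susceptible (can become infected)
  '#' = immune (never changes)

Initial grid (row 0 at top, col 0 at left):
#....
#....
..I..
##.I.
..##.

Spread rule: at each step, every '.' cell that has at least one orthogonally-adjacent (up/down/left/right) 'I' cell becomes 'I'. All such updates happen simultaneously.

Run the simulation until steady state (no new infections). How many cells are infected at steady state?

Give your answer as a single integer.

Step 0 (initial): 2 infected
Step 1: +5 new -> 7 infected
Step 2: +6 new -> 13 infected
Step 3: +3 new -> 16 infected
Step 4: +1 new -> 17 infected
Step 5: +0 new -> 17 infected

Answer: 17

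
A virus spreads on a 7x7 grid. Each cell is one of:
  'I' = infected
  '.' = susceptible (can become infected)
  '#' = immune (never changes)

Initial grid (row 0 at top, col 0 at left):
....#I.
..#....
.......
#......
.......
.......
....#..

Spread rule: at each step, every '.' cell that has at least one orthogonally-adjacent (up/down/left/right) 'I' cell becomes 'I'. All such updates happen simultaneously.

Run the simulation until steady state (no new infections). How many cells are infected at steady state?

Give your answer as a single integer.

Answer: 45

Derivation:
Step 0 (initial): 1 infected
Step 1: +2 new -> 3 infected
Step 2: +3 new -> 6 infected
Step 3: +4 new -> 10 infected
Step 4: +5 new -> 15 infected
Step 5: +6 new -> 21 infected
Step 6: +7 new -> 28 infected
Step 7: +7 new -> 35 infected
Step 8: +4 new -> 39 infected
Step 9: +3 new -> 42 infected
Step 10: +2 new -> 44 infected
Step 11: +1 new -> 45 infected
Step 12: +0 new -> 45 infected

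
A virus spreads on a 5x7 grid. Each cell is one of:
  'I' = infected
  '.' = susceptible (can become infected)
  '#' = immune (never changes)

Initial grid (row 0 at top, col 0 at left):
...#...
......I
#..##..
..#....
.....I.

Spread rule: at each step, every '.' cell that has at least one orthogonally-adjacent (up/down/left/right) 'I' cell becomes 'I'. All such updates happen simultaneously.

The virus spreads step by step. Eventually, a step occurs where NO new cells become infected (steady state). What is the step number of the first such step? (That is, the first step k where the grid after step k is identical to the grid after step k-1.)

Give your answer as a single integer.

Answer: 8

Derivation:
Step 0 (initial): 2 infected
Step 1: +6 new -> 8 infected
Step 2: +6 new -> 14 infected
Step 3: +4 new -> 18 infected
Step 4: +2 new -> 20 infected
Step 5: +5 new -> 25 infected
Step 6: +4 new -> 29 infected
Step 7: +1 new -> 30 infected
Step 8: +0 new -> 30 infected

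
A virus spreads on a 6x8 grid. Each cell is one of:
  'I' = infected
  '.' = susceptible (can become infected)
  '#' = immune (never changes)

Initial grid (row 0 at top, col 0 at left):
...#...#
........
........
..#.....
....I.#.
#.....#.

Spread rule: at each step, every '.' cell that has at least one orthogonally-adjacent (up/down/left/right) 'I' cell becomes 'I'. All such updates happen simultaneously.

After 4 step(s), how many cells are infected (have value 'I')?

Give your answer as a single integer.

Answer: 26

Derivation:
Step 0 (initial): 1 infected
Step 1: +4 new -> 5 infected
Step 2: +6 new -> 11 infected
Step 3: +6 new -> 17 infected
Step 4: +9 new -> 26 infected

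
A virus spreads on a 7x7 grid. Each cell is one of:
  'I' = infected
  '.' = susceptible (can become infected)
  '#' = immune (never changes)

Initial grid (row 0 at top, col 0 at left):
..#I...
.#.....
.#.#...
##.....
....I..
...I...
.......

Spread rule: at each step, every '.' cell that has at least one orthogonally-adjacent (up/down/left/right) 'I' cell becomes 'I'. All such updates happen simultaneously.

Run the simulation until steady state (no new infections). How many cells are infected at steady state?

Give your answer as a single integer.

Answer: 39

Derivation:
Step 0 (initial): 3 infected
Step 1: +8 new -> 11 infected
Step 2: +12 new -> 23 infected
Step 3: +11 new -> 34 infected
Step 4: +5 new -> 39 infected
Step 5: +0 new -> 39 infected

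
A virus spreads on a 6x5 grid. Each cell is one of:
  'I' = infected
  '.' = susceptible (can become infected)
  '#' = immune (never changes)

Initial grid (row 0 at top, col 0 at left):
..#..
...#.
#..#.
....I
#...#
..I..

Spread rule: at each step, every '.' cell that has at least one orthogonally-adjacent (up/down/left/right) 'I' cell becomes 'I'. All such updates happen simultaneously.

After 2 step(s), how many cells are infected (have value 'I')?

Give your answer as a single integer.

Step 0 (initial): 2 infected
Step 1: +5 new -> 7 infected
Step 2: +6 new -> 13 infected

Answer: 13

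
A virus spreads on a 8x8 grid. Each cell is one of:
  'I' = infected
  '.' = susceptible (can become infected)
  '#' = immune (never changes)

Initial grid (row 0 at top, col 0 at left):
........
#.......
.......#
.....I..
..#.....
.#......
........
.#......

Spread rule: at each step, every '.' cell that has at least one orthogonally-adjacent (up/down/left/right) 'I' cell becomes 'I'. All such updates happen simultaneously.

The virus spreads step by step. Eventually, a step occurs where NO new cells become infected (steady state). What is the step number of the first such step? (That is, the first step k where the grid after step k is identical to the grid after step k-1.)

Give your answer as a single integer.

Answer: 10

Derivation:
Step 0 (initial): 1 infected
Step 1: +4 new -> 5 infected
Step 2: +8 new -> 13 infected
Step 3: +10 new -> 23 infected
Step 4: +11 new -> 34 infected
Step 5: +11 new -> 45 infected
Step 6: +7 new -> 52 infected
Step 7: +4 new -> 56 infected
Step 8: +2 new -> 58 infected
Step 9: +1 new -> 59 infected
Step 10: +0 new -> 59 infected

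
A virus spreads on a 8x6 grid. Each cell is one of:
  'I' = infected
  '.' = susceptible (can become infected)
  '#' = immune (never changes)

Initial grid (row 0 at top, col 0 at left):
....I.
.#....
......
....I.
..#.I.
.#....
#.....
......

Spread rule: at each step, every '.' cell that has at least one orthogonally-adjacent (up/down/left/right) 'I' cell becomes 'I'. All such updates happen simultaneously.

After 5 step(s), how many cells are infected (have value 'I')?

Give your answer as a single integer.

Answer: 41

Derivation:
Step 0 (initial): 3 infected
Step 1: +9 new -> 12 infected
Step 2: +9 new -> 21 infected
Step 3: +8 new -> 29 infected
Step 4: +7 new -> 36 infected
Step 5: +5 new -> 41 infected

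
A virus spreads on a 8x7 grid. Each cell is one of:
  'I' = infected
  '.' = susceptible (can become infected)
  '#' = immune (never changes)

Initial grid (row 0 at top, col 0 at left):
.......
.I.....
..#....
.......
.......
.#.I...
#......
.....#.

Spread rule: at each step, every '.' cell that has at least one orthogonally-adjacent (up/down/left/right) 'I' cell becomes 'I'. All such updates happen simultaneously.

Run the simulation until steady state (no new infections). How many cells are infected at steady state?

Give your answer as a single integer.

Answer: 52

Derivation:
Step 0 (initial): 2 infected
Step 1: +8 new -> 10 infected
Step 2: +12 new -> 22 infected
Step 3: +13 new -> 35 infected
Step 4: +8 new -> 43 infected
Step 5: +7 new -> 50 infected
Step 6: +2 new -> 52 infected
Step 7: +0 new -> 52 infected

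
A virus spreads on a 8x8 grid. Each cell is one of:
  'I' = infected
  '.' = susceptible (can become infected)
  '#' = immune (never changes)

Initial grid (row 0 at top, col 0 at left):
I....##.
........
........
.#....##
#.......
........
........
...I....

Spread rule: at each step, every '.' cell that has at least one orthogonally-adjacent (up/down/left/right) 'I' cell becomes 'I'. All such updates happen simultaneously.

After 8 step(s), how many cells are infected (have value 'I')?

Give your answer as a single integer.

Step 0 (initial): 2 infected
Step 1: +5 new -> 7 infected
Step 2: +8 new -> 15 infected
Step 3: +11 new -> 26 infected
Step 4: +11 new -> 37 infected
Step 5: +9 new -> 46 infected
Step 6: +5 new -> 51 infected
Step 7: +3 new -> 54 infected
Step 8: +2 new -> 56 infected

Answer: 56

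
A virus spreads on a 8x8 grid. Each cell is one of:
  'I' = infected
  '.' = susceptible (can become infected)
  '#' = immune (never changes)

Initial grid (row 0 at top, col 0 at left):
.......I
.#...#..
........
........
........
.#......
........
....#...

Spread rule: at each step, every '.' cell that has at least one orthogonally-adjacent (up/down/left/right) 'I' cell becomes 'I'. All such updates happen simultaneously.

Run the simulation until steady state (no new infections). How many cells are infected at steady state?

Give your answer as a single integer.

Step 0 (initial): 1 infected
Step 1: +2 new -> 3 infected
Step 2: +3 new -> 6 infected
Step 3: +3 new -> 9 infected
Step 4: +5 new -> 14 infected
Step 5: +6 new -> 20 infected
Step 6: +7 new -> 27 infected
Step 7: +7 new -> 34 infected
Step 8: +7 new -> 41 infected
Step 9: +6 new -> 47 infected
Step 10: +4 new -> 51 infected
Step 11: +3 new -> 54 infected
Step 12: +3 new -> 57 infected
Step 13: +2 new -> 59 infected
Step 14: +1 new -> 60 infected
Step 15: +0 new -> 60 infected

Answer: 60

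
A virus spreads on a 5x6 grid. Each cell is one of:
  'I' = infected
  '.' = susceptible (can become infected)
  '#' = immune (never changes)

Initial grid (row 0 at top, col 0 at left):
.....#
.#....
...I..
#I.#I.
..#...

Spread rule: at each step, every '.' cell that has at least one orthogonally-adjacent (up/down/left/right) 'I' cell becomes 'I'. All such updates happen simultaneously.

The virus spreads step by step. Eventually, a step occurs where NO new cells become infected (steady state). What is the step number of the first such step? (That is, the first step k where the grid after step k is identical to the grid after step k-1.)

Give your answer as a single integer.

Step 0 (initial): 3 infected
Step 1: +8 new -> 11 infected
Step 2: +8 new -> 19 infected
Step 3: +4 new -> 23 infected
Step 4: +2 new -> 25 infected
Step 5: +0 new -> 25 infected

Answer: 5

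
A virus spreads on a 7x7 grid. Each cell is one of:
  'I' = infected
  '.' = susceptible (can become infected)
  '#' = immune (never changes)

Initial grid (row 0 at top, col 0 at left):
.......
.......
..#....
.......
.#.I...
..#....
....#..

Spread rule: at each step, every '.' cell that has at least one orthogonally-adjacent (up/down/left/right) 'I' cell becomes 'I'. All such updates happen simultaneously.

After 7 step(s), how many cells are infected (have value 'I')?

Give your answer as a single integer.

Step 0 (initial): 1 infected
Step 1: +4 new -> 5 infected
Step 2: +6 new -> 11 infected
Step 3: +7 new -> 18 infected
Step 4: +10 new -> 28 infected
Step 5: +10 new -> 38 infected
Step 6: +5 new -> 43 infected
Step 7: +2 new -> 45 infected

Answer: 45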